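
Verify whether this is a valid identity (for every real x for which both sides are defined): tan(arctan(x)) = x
Claim: tan(arctan(x)) = x.
Reasoning: For every real x, arctan(x) is by definition the angle in (-π/2, π/2) whose tangent equals x. Taking the tangent of that angle returns x.
So the two sides agree for every real x for which both sides are defined.

Conclusion: Yes, this is an identity.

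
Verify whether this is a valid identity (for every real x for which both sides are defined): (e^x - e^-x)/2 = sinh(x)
Claim: (e^x - e^-x)/2 = sinh(x).
Reasoning: This is exactly the definition of the hyperbolic sine: sinh(x) := (e^x - e^-x)/2.
So the two sides agree for every real x for which both sides are defined.

Conclusion: Yes, this is an identity.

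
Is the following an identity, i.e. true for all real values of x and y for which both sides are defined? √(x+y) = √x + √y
Claim: √(x+y) = √x + √y.
Test a specific point where both sides are defined: x = 3/2, y = 1.
LHS = √(x+y) ≈ 1.5811
RHS = √x + √y ≈ 2.2247
Since 1.5811 ≠ 2.2247, the equation fails at this point, so it cannot hold for all real values of x and y for which both sides are defined.
Squaring the right side gives x + 2√(xy) + y, not x + y.

Conclusion: No, this is NOT an identity.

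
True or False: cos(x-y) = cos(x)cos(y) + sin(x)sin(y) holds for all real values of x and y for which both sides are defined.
True.

Claim: cos(x-y) = cos(x)cos(y) + sin(x)sin(y).
Reasoning: Replace y by -y in cos(x+y) = cos(x)cos(y) - sin(x)sin(y) and use cos(-y) = cos(y), sin(-y) = -sin(y): cos(x-y) = cos(x)cos(y) + sin(x)sin(y).
So the two sides agree for all real values of x and y for which both sides are defined.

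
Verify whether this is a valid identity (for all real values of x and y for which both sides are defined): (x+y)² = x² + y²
No, this is NOT an identity.

Claim: (x+y)² = x² + y².
Test a specific point where both sides are defined: x = 3/2, y = 3/2.
LHS = (x+y)² ≈ 9.0000
RHS = x² + y² ≈ 4.5000
Since 9.0000 ≠ 4.5000, the equation fails at this point, so it cannot hold for all real values of x and y for which both sides are defined.
The correct expansion is (x+y)² = x² + 2xy + y²; the cross term 2xy is missing.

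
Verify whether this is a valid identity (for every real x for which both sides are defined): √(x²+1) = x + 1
No, this is NOT an identity.

Claim: √(x²+1) = x + 1.
Test a specific point where both sides are defined: x = 1/2.
LHS = √(x²+1) ≈ 1.1180
RHS = x + 1 ≈ 1.5000
Since 1.1180 ≠ 1.5000, the equation fails at this point, so it cannot hold for every real x for which both sides are defined.
(x+1)² = x² + 2x + 1 ≠ x² + 1 unless x = 0.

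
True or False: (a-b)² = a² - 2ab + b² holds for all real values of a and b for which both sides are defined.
True.

Claim: (a-b)² = a² - 2ab + b².
Reasoning: Expand: (a-b)² = (a-b)(a-b) = a·a - a·b - b·a + b·b = a² - 2ab + b².
So the two sides agree for all real values of a and b for which both sides are defined.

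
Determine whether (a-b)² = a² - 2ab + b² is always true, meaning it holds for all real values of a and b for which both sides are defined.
Claim: (a-b)² = a² - 2ab + b².
Reasoning: Expand: (a-b)² = (a-b)(a-b) = a·a - a·b - b·a + b·b = a² - 2ab + b².
So the two sides agree for all real values of a and b for which both sides are defined.

Conclusion: Yes, this is an identity.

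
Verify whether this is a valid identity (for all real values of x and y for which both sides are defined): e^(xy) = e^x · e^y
Claim: e^(xy) = e^x · e^y.
Test a specific point where both sides are defined: x = -1, y = -1.
LHS = e^(xy) ≈ 2.7183
RHS = e^x · e^y ≈ 0.1353
Since 2.7183 ≠ 0.1353, the equation fails at this point, so it cannot hold for all real values of x and y for which both sides are defined.
e^x · e^y = e^(x+y), not e^(xy).

Conclusion: No, this is NOT an identity.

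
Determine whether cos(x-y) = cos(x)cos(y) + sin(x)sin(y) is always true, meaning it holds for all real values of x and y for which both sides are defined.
Yes, this is an identity.

Claim: cos(x-y) = cos(x)cos(y) + sin(x)sin(y).
Reasoning: Replace y by -y in cos(x+y) = cos(x)cos(y) - sin(x)sin(y) and use cos(-y) = cos(y), sin(-y) = -sin(y): cos(x-y) = cos(x)cos(y) + sin(x)sin(y).
So the two sides agree for all real values of x and y for which both sides are defined.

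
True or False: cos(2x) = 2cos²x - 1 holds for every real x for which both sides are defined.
Claim: cos(2x) = 2cos²x - 1.
Reasoning: cos(2x) = cos²x - sin²x. Replace sin²x by 1 - cos²x: cos²x - (1 - cos²x) = 2cos²x - 1.
So the two sides agree for every real x for which both sides are defined.

Conclusion: True.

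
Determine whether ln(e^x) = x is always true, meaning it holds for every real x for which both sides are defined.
Yes, this is an identity.

Claim: ln(e^x) = x.
Reasoning: ln is the inverse of the exponential: ln(e^x) asks for the exponent p with e^p = e^x, and since e^p is one-to-one that exponent is p = x.
So the two sides agree for every real x for which both sides are defined.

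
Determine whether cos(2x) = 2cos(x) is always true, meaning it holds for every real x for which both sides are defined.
Claim: cos(2x) = 2cos(x).
Test a specific point where both sides are defined: x = π/4.
LHS = cos(2x) ≈ 0.0000
RHS = 2cos(x) ≈ 1.4142
Since 0.0000 ≠ 1.4142, the equation fails at this point, so it cannot hold for every real x for which both sides are defined.
The correct double-angle formula is cos(2x) = cos²x - sin²x.

Conclusion: No, this is NOT an identity.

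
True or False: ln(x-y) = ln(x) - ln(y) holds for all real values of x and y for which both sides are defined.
Claim: ln(x-y) = ln(x) - ln(y).
Test a specific point where both sides are defined: x = 3, y = 1/2.
LHS = ln(x-y) ≈ 0.9163
RHS = ln(x) - ln(y) ≈ 1.7918
Since 0.9163 ≠ 1.7918, the equation fails at this point, so it cannot hold for all real values of x and y for which both sides are defined.
ln(x) - ln(y) = ln(x/y), not ln(x-y).

Conclusion: False.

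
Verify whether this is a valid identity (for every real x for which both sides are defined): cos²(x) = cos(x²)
No, this is NOT an identity.

Claim: cos²(x) = cos(x²).
Test a specific point where both sides are defined: x = -π/6.
LHS = cos²(x) ≈ 0.7500
RHS = cos(x²) ≈ 0.9627
Since 0.7500 ≠ 0.9627, the equation fails at this point, so it cannot hold for every real x for which both sides are defined.
cos²(x) means (cos x)², squaring the output; cos(x²) squares the input. These are different functions.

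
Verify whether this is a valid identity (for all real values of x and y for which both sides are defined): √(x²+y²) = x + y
Claim: √(x²+y²) = x + y.
Test a specific point where both sides are defined: x = 3/2, y = 1/2.
LHS = √(x²+y²) ≈ 1.5811
RHS = x + y ≈ 2.0000
Since 1.5811 ≠ 2.0000, the equation fails at this point, so it cannot hold for all real values of x and y for which both sides are defined.
(x+y)² = x² + 2xy + y², not x² + y², so the square root does not split this way.

Conclusion: No, this is NOT an identity.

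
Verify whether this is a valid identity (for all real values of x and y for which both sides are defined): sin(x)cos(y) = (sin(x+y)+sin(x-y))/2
Claim: sin(x)cos(y) = (sin(x+y)+sin(x-y))/2.
Reasoning: sin(x+y) = sin(x)cos(y) + cos(x)sin(y) and sin(x-y) = sin(x)cos(y) - cos(x)sin(y). Adding, sin(x+y) + sin(x-y) = 2sin(x)cos(y); divide by 2.
So the two sides agree for all real values of x and y for which both sides are defined.

Conclusion: Yes, this is an identity.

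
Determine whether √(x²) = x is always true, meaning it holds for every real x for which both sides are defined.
Claim: √(x²) = x.
Test a specific point where both sides are defined: x = -3.
LHS = √(x²) ≈ 3.0000
RHS = x ≈ -3.0000
Since 3.0000 ≠ -3.0000, the equation fails at this point, so it cannot hold for every real x for which both sides are defined.
√(x²) = |x|, which differs from x whenever x < 0 (both sides are defined for every real x).

Conclusion: No, this is NOT an identity.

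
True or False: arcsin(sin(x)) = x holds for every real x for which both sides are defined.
Claim: arcsin(sin(x)) = x.
Test a specific point where both sides are defined: x = 3π/4.
LHS = arcsin(sin(x)) ≈ 0.7854
RHS = x ≈ 2.3562
Since 0.7854 ≠ 2.3562, the equation fails at this point, so it cannot hold for every real x for which both sides are defined.
arcsin only returns values in [-π/2, π/2], so arcsin(sin(x)) = x holds only for x in that interval, not for all real x.

Conclusion: False.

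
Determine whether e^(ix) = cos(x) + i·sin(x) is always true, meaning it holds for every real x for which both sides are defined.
Claim: e^(ix) = cos(x) + i·sin(x).
Reasoning: Euler's formula. Expand e^(ix) = Σ (ix)^k / k!. Since i² = -1, the even-k terms are Σ (-1)^m x^(2m)/(2m)! = cos(x) and the odd-k terms are i · Σ (-1)^m x^(2m+1)/(2m+1)! = i·sin(x).
So the two sides agree for every real x for which both sides are defined.

Conclusion: Yes, this is an identity.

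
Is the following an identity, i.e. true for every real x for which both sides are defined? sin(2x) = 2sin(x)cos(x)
Claim: sin(2x) = 2sin(x)cos(x).
Reasoning: Put y = x in the addition formula sin(x+y) = sin(x)cos(y) + cos(x)sin(y): sin(2x) = sin(x)cos(x) + cos(x)sin(x) = 2sin(x)cos(x).
So the two sides agree for every real x for which both sides are defined.

Conclusion: Yes, this is an identity.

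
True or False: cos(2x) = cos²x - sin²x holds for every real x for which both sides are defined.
Claim: cos(2x) = cos²x - sin²x.
Reasoning: Put y = x in the addition formula cos(x+y) = cos(x)cos(y) - sin(x)sin(y): cos(2x) = cos²x - sin²x.
So the two sides agree for every real x for which both sides are defined.

Conclusion: True.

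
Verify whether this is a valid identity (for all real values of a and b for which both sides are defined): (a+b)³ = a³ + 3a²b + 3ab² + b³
Claim: (a+b)³ = a³ + 3a²b + 3ab² + b³.
Reasoning: (a+b)³ = (a+b)(a+b)² = (a+b)(a² + 2ab + b²) = a³ + 2a²b + ab² + a²b + 2ab² + b³ = a³ + 3a²b + 3ab² + b³.
So the two sides agree for all real values of a and b for which both sides are defined.

Conclusion: Yes, this is an identity.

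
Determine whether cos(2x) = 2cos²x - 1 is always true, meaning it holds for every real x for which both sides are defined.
Claim: cos(2x) = 2cos²x - 1.
Reasoning: cos(2x) = cos²x - sin²x. Replace sin²x by 1 - cos²x: cos²x - (1 - cos²x) = 2cos²x - 1.
So the two sides agree for every real x for which both sides are defined.

Conclusion: Yes, this is an identity.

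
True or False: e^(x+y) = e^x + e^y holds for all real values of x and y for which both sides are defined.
False.

Claim: e^(x+y) = e^x + e^y.
Test a specific point where both sides are defined: x = 1/2, y = 3/2.
LHS = e^(x+y) ≈ 7.3891
RHS = e^x + e^y ≈ 6.1304
Since 7.3891 ≠ 6.1304, the equation fails at this point, so it cannot hold for all real values of x and y for which both sides are defined.
The correct rule is e^(x+y) = e^x · e^y (a product, not a sum).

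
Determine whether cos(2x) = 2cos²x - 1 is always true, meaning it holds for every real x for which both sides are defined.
Yes, this is an identity.

Claim: cos(2x) = 2cos²x - 1.
Reasoning: cos(2x) = cos²x - sin²x. Replace sin²x by 1 - cos²x: cos²x - (1 - cos²x) = 2cos²x - 1.
So the two sides agree for every real x for which both sides are defined.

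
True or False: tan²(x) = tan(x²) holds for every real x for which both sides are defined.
False.

Claim: tan²(x) = tan(x²).
Test a specific point where both sides are defined: x = 2π/3.
LHS = tan²(x) ≈ 3.0000
RHS = tan(x²) ≈ 2.9590
Since 3.0000 ≠ 2.9590, the equation fails at this point, so it cannot hold for every real x for which both sides are defined.
tan²(x) means (tan x)², squaring the output; tan(x²) squares the input. These are different functions.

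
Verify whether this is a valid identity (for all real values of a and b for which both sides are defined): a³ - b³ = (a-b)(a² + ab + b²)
Claim: a³ - b³ = (a-b)(a² + ab + b²).
Reasoning: Expand the right side: (a-b)(a² + ab + b²) = a³ + a²b + ab² - a²b - ab² - b³ = a³ - b³ (the middle terms cancel in pairs).
So the two sides agree for all real values of a and b for which both sides are defined.

Conclusion: Yes, this is an identity.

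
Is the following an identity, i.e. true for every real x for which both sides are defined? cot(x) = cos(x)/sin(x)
Yes, this is an identity.

Claim: cot(x) = cos(x)/sin(x).
Reasoning: cot(x) is defined as 1/tan(x) = 1/(sin(x)/cos(x)) = cos(x)/sin(x), wherever sin(x) ≠ 0.
So the two sides agree for every real x for which both sides are defined.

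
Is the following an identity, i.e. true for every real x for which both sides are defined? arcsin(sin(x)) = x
Claim: arcsin(sin(x)) = x.
Test a specific point where both sides are defined: x = 3π/4.
LHS = arcsin(sin(x)) ≈ 0.7854
RHS = x ≈ 2.3562
Since 0.7854 ≠ 2.3562, the equation fails at this point, so it cannot hold for every real x for which both sides are defined.
arcsin only returns values in [-π/2, π/2], so arcsin(sin(x)) = x holds only for x in that interval, not for all real x.

Conclusion: No, this is NOT an identity.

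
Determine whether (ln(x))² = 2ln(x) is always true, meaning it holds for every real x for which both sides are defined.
Claim: (ln(x))² = 2ln(x).
Test a specific point where both sides are defined: x = 1/2.
LHS = (ln(x))² ≈ 0.4805
RHS = 2ln(x) ≈ -1.3863
Since 0.4805 ≠ -1.3863, the equation fails at this point, so it cannot hold for every real x for which both sides are defined.
2ln(x) equals ln(x²), which is not the same as (ln x)².

Conclusion: No, this is NOT an identity.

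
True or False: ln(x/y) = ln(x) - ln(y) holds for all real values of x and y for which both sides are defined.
True.

Claim: ln(x/y) = ln(x) - ln(y).
Reasoning: Both sides are simultaneously defined only when x, y > 0. Write x = e^p, y = e^q. Then x/y = e^(p-q), so ln(x/y) = p - q = ln(x) - ln(y).
So the two sides agree for all real values of x and y for which both sides are defined.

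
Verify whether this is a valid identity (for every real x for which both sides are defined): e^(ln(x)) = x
Claim: e^(ln(x)) = x.
Reasoning: For x > 0, ln(x) is by definition the exponent p such that e^p = x. Raising e to that exponent therefore returns x: e^(ln x) = x.
So the two sides agree for every real x for which both sides are defined.

Conclusion: Yes, this is an identity.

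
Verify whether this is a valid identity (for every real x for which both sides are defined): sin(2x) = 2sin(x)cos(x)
Claim: sin(2x) = 2sin(x)cos(x).
Reasoning: Put y = x in the addition formula sin(x+y) = sin(x)cos(y) + cos(x)sin(y): sin(2x) = sin(x)cos(x) + cos(x)sin(x) = 2sin(x)cos(x).
So the two sides agree for every real x for which both sides are defined.

Conclusion: Yes, this is an identity.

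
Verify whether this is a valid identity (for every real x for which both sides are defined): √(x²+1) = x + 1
No, this is NOT an identity.

Claim: √(x²+1) = x + 1.
Test a specific point where both sides are defined: x = -1.
LHS = √(x²+1) ≈ 1.4142
RHS = x + 1 ≈ 0.0000
Since 1.4142 ≠ 0.0000, the equation fails at this point, so it cannot hold for every real x for which both sides are defined.
(x+1)² = x² + 2x + 1 ≠ x² + 1 unless x = 0.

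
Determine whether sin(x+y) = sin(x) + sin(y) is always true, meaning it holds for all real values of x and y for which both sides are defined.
Claim: sin(x+y) = sin(x) + sin(y).
Test a specific point where both sides are defined: x = π/6, y = π/2.
LHS = sin(x+y) ≈ 0.8660
RHS = sin(x) + sin(y) ≈ 1.5000
Since 0.8660 ≠ 1.5000, the equation fails at this point, so it cannot hold for all real values of x and y for which both sides are defined.
The correct expansion is sin(x+y) = sin(x)cos(y) + cos(x)sin(y); sine is not additive.

Conclusion: No, this is NOT an identity.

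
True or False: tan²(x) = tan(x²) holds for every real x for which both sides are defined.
False.

Claim: tan²(x) = tan(x²).
Test a specific point where both sides are defined: x = π/6.
LHS = tan²(x) ≈ 0.3333
RHS = tan(x²) ≈ 0.2812
Since 0.3333 ≠ 0.2812, the equation fails at this point, so it cannot hold for every real x for which both sides are defined.
tan²(x) means (tan x)², squaring the output; tan(x²) squares the input. These are different functions.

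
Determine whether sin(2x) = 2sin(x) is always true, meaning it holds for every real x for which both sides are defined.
Claim: sin(2x) = 2sin(x).
Test a specific point where both sides are defined: x = π/4.
LHS = sin(2x) ≈ 1.0000
RHS = 2sin(x) ≈ 1.4142
Since 1.0000 ≠ 1.4142, the equation fails at this point, so it cannot hold for every real x for which both sides are defined.
The correct double-angle formula is sin(2x) = 2sin(x)cos(x).

Conclusion: No, this is NOT an identity.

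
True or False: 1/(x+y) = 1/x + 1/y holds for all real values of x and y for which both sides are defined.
Claim: 1/(x+y) = 1/x + 1/y.
Test a specific point where both sides are defined: x = 5, y = 1.
LHS = 1/(x+y) ≈ 0.1667
RHS = 1/x + 1/y ≈ 1.2000
Since 0.1667 ≠ 1.2000, the equation fails at this point, so it cannot hold for all real values of x and y for which both sides are defined.
1/x + 1/y = (x+y)/(xy), which is not 1/(x+y).

Conclusion: False.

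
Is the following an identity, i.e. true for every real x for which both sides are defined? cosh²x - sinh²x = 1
Claim: cosh²x - sinh²x = 1.
Reasoning: With cosh(x) = (e^x + e^-x)/2 and sinh(x) = (e^x - e^-x)/2: cosh²x = (e^(2x) + 2 + e^(-2x))/4 and sinh²x = (e^(2x) - 2 + e^(-2x))/4. Subtracting leaves 4/4 = 1.
So the two sides agree for every real x for which both sides are defined.

Conclusion: Yes, this is an identity.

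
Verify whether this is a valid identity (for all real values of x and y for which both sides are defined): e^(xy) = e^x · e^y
Claim: e^(xy) = e^x · e^y.
Test a specific point where both sides are defined: x = -1, y = -2.
LHS = e^(xy) ≈ 7.3891
RHS = e^x · e^y ≈ 0.0498
Since 7.3891 ≠ 0.0498, the equation fails at this point, so it cannot hold for all real values of x and y for which both sides are defined.
e^x · e^y = e^(x+y), not e^(xy).

Conclusion: No, this is NOT an identity.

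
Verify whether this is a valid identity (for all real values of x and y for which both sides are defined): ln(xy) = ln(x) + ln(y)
Yes, this is an identity.

Claim: ln(xy) = ln(x) + ln(y).
Reasoning: Both sides are simultaneously defined only when x, y > 0. Write x = e^p, y = e^q (p = ln x, q = ln y). Then xy = e^p · e^q = e^(p+q), so ln(xy) = p + q = ln(x) + ln(y).
So the two sides agree for all real values of x and y for which both sides are defined.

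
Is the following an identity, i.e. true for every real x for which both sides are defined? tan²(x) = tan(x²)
No, this is NOT an identity.

Claim: tan²(x) = tan(x²).
Test a specific point where both sides are defined: x = π/6.
LHS = tan²(x) ≈ 0.3333
RHS = tan(x²) ≈ 0.2812
Since 0.3333 ≠ 0.2812, the equation fails at this point, so it cannot hold for every real x for which both sides are defined.
tan²(x) means (tan x)², squaring the output; tan(x²) squares the input. These are different functions.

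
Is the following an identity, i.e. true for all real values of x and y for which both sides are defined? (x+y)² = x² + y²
No, this is NOT an identity.

Claim: (x+y)² = x² + y².
Test a specific point where both sides are defined: x = 3, y = 3.
LHS = (x+y)² ≈ 36.0000
RHS = x² + y² ≈ 18.0000
Since 36.0000 ≠ 18.0000, the equation fails at this point, so it cannot hold for all real values of x and y for which both sides are defined.
The correct expansion is (x+y)² = x² + 2xy + y²; the cross term 2xy is missing.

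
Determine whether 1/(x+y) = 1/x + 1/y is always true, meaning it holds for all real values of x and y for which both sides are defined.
Claim: 1/(x+y) = 1/x + 1/y.
Test a specific point where both sides are defined: x = 2, y = 1.
LHS = 1/(x+y) ≈ 0.3333
RHS = 1/x + 1/y ≈ 1.5000
Since 0.3333 ≠ 1.5000, the equation fails at this point, so it cannot hold for all real values of x and y for which both sides are defined.
1/x + 1/y = (x+y)/(xy), which is not 1/(x+y).

Conclusion: No, this is NOT an identity.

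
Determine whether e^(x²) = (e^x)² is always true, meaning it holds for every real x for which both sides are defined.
Claim: e^(x²) = (e^x)².
Test a specific point where both sides are defined: x = 3/2.
LHS = e^(x²) ≈ 9.4877
RHS = (e^x)² ≈ 20.0855
Since 9.4877 ≠ 20.0855, the equation fails at this point, so it cannot hold for every real x for which both sides are defined.
(e^x)² = e^(2x), and 2x ≠ x² in general.

Conclusion: No, this is NOT an identity.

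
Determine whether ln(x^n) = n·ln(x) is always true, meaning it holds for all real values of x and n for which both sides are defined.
Claim: ln(x^n) = n·ln(x).
Reasoning: The right side requires x > 0. For x > 0, x^n = (e^(ln x))^n = e^(n·ln x), so taking ln of both sides gives ln(x^n) = n·ln(x).
So the two sides agree for all real values of x and n for which both sides are defined.

Conclusion: Yes, this is an identity.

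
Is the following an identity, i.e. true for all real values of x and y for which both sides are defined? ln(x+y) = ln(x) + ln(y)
Claim: ln(x+y) = ln(x) + ln(y).
Test a specific point where both sides are defined: x = 1, y = 3.
LHS = ln(x+y) ≈ 1.3863
RHS = ln(x) + ln(y) ≈ 1.0986
Since 1.3863 ≠ 1.0986, the equation fails at this point, so it cannot hold for all real values of x and y for which both sides are defined.
ln(x) + ln(y) = ln(xy), not ln(x+y).

Conclusion: No, this is NOT an identity.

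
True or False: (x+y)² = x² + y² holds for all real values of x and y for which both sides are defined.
Claim: (x+y)² = x² + y².
Test a specific point where both sides are defined: x = 1, y = 1/2.
LHS = (x+y)² ≈ 2.2500
RHS = x² + y² ≈ 1.2500
Since 2.2500 ≠ 1.2500, the equation fails at this point, so it cannot hold for all real values of x and y for which both sides are defined.
The correct expansion is (x+y)² = x² + 2xy + y²; the cross term 2xy is missing.

Conclusion: False.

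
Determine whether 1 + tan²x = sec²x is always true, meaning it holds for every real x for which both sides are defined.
Claim: 1 + tan²x = sec²x.
Reasoning: Start from sin²x + cos²x = 1 and divide every term by cos²x (allowed wherever tan x and sec x are defined): tan²x + 1 = 1/cos²x = sec²x.
So the two sides agree for every real x for which both sides are defined.

Conclusion: Yes, this is an identity.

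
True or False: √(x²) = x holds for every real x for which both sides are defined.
False.

Claim: √(x²) = x.
Test a specific point where both sides are defined: x = -3.
LHS = √(x²) ≈ 3.0000
RHS = x ≈ -3.0000
Since 3.0000 ≠ -3.0000, the equation fails at this point, so it cannot hold for every real x for which both sides are defined.
√(x²) = |x|, which differs from x whenever x < 0 (both sides are defined for every real x).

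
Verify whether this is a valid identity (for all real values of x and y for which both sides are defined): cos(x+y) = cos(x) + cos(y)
Claim: cos(x+y) = cos(x) + cos(y).
Test a specific point where both sides are defined: x = -π/2, y = -π/4.
LHS = cos(x+y) ≈ -0.7071
RHS = cos(x) + cos(y) ≈ 0.7071
Since -0.7071 ≠ 0.7071, the equation fails at this point, so it cannot hold for all real values of x and y for which both sides are defined.
The correct expansion is cos(x+y) = cos(x)cos(y) - sin(x)sin(y); cosine is not additive.

Conclusion: No, this is NOT an identity.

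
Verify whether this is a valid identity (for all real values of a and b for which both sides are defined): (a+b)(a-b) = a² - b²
Claim: (a+b)(a-b) = a² - b².
Reasoning: Expand: (a+b)(a-b) = a² - ab + ba - b² = a² - b² (the cross terms cancel).
So the two sides agree for all real values of a and b for which both sides are defined.

Conclusion: Yes, this is an identity.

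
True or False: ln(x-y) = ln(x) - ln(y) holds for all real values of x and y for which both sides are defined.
Claim: ln(x-y) = ln(x) - ln(y).
Test a specific point where both sides are defined: x = 3, y = 1/2.
LHS = ln(x-y) ≈ 0.9163
RHS = ln(x) - ln(y) ≈ 1.7918
Since 0.9163 ≠ 1.7918, the equation fails at this point, so it cannot hold for all real values of x and y for which both sides are defined.
ln(x) - ln(y) = ln(x/y), not ln(x-y).

Conclusion: False.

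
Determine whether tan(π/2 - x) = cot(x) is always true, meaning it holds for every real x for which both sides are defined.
Claim: tan(π/2 - x) = cot(x).
Reasoning: tan(π/2 - x) = sin(π/2 - x)/cos(π/2 - x) = cos(x)/sin(x) = cot(x), using the cofunction identities sin(π/2 - x) = cos(x) and cos(π/2 - x) = sin(x).
So the two sides agree for every real x for which both sides are defined.

Conclusion: Yes, this is an identity.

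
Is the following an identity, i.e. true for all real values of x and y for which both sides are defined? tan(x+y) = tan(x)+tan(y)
No, this is NOT an identity.

Claim: tan(x+y) = tan(x)+tan(y).
Test a specific point where both sides are defined: x = -π/3, y = -π/4.
LHS = tan(x+y) ≈ 3.7321
RHS = tan(x)+tan(y) ≈ -2.7321
Since 3.7321 ≠ -2.7321, the equation fails at this point, so it cannot hold for all real values of x and y for which both sides are defined.
The correct formula is tan(x+y) = (tan(x) + tan(y))/(1 - tan(x)tan(y)).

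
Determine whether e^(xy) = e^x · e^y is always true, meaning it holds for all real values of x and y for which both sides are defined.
Claim: e^(xy) = e^x · e^y.
Test a specific point where both sides are defined: x = -1, y = -2.
LHS = e^(xy) ≈ 7.3891
RHS = e^x · e^y ≈ 0.0498
Since 7.3891 ≠ 0.0498, the equation fails at this point, so it cannot hold for all real values of x and y for which both sides are defined.
e^x · e^y = e^(x+y), not e^(xy).

Conclusion: No, this is NOT an identity.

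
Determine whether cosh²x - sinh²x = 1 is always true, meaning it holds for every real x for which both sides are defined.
Yes, this is an identity.

Claim: cosh²x - sinh²x = 1.
Reasoning: With cosh(x) = (e^x + e^-x)/2 and sinh(x) = (e^x - e^-x)/2: cosh²x = (e^(2x) + 2 + e^(-2x))/4 and sinh²x = (e^(2x) - 2 + e^(-2x))/4. Subtracting leaves 4/4 = 1.
So the two sides agree for every real x for which both sides are defined.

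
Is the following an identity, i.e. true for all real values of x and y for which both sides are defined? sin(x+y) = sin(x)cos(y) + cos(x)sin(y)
Claim: sin(x+y) = sin(x)cos(y) + cos(x)sin(y).
Reasoning: By Euler's formula e^(i(x+y)) = e^(ix)·e^(iy) = (cos x + i·sin x)(cos y + i·sin y). The imaginary part of the left side is sin(x+y); the imaginary part of the product is sin(x)cos(y) + cos(x)sin(y).
So the two sides agree for all real values of x and y for which both sides are defined.

Conclusion: Yes, this is an identity.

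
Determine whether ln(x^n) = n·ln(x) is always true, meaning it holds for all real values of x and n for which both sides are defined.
Yes, this is an identity.

Claim: ln(x^n) = n·ln(x).
Reasoning: The right side requires x > 0. For x > 0, x^n = (e^(ln x))^n = e^(n·ln x), so taking ln of both sides gives ln(x^n) = n·ln(x).
So the two sides agree for all real values of x and n for which both sides are defined.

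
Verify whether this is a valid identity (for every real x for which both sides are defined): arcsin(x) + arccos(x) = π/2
Yes, this is an identity.

Claim: arcsin(x) + arccos(x) = π/2.
Reasoning: Both sides are defined for -1 ≤ x ≤ 1. Let θ = arcsin(x), so sin θ = x and θ ∈ [-π/2, π/2]. Then cos(π/2 - θ) = sin θ = x and π/2 - θ ∈ [0, π], which is exactly the range of arccos, so arccos(x) = π/2 - θ. Adding: arcsin(x) + arccos(x) = θ + (π/2 - θ) = π/2.
So the two sides agree for every real x for which both sides are defined.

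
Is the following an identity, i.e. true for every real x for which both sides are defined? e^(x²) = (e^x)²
No, this is NOT an identity.

Claim: e^(x²) = (e^x)².
Test a specific point where both sides are defined: x = -3.
LHS = e^(x²) ≈ 8103.0839
RHS = (e^x)² ≈ 0.0025
Since 8103.0839 ≠ 0.0025, the equation fails at this point, so it cannot hold for every real x for which both sides are defined.
(e^x)² = e^(2x), and 2x ≠ x² in general.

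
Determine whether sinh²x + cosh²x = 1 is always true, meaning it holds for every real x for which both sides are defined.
Claim: sinh²x + cosh²x = 1.
Test a specific point where both sides are defined: x = 3.
LHS = sinh²x + cosh²x ≈ 201.7156
RHS = 1 ≈ 1.0000
Since 201.7156 ≠ 1.0000, the equation fails at this point, so it cannot hold for every real x for which both sides are defined.
The correct hyperbolic identity is cosh²x - sinh²x = 1 (a difference); the sum sinh²x + cosh²x equals cosh(2x).

Conclusion: No, this is NOT an identity.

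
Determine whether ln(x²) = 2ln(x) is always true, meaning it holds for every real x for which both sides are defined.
Claim: ln(x²) = 2ln(x).
Reasoning: The right side requires x > 0. For x > 0, x² = (e^(ln x))² = e^(2ln x), so ln(x²) = 2ln(x). (For x < 0 the right side is undefined, so those values are outside the claim.)
So the two sides agree for every real x for which both sides are defined.

Conclusion: Yes, this is an identity.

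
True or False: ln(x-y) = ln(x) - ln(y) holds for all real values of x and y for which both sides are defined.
False.

Claim: ln(x-y) = ln(x) - ln(y).
Test a specific point where both sides are defined: x = 5, y = 1/2.
LHS = ln(x-y) ≈ 1.5041
RHS = ln(x) - ln(y) ≈ 2.3026
Since 1.5041 ≠ 2.3026, the equation fails at this point, so it cannot hold for all real values of x and y for which both sides are defined.
ln(x) - ln(y) = ln(x/y), not ln(x-y).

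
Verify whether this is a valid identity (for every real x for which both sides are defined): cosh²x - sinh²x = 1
Yes, this is an identity.

Claim: cosh²x - sinh²x = 1.
Reasoning: With cosh(x) = (e^x + e^-x)/2 and sinh(x) = (e^x - e^-x)/2: cosh²x = (e^(2x) + 2 + e^(-2x))/4 and sinh²x = (e^(2x) - 2 + e^(-2x))/4. Subtracting leaves 4/4 = 1.
So the two sides agree for every real x for which both sides are defined.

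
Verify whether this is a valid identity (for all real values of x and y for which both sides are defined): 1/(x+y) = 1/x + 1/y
Claim: 1/(x+y) = 1/x + 1/y.
Test a specific point where both sides are defined: x = 2, y = 4.
LHS = 1/(x+y) ≈ 0.1667
RHS = 1/x + 1/y ≈ 0.7500
Since 0.1667 ≠ 0.7500, the equation fails at this point, so it cannot hold for all real values of x and y for which both sides are defined.
1/x + 1/y = (x+y)/(xy), which is not 1/(x+y).

Conclusion: No, this is NOT an identity.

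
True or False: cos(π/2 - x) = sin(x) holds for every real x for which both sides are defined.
True.

Claim: cos(π/2 - x) = sin(x).
Reasoning: Use cos(u - v) = cos(u)cos(v) + sin(u)sin(v) with u = π/2, v = x: cos(π/2)cos(x) + sin(π/2)sin(x) = 0·cos(x) + 1·sin(x) = sin(x).
So the two sides agree for every real x for which both sides are defined.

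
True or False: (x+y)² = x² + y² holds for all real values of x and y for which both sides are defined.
False.

Claim: (x+y)² = x² + y².
Test a specific point where both sides are defined: x = 2, y = 5.
LHS = (x+y)² ≈ 49.0000
RHS = x² + y² ≈ 29.0000
Since 49.0000 ≠ 29.0000, the equation fails at this point, so it cannot hold for all real values of x and y for which both sides are defined.
The correct expansion is (x+y)² = x² + 2xy + y²; the cross term 2xy is missing.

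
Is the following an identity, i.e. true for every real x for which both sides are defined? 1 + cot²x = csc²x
Yes, this is an identity.

Claim: 1 + cot²x = csc²x.
Reasoning: Start from sin²x + cos²x = 1 and divide every term by sin²x (allowed wherever cot x and csc x are defined): 1 + cot²x = 1/sin²x = csc²x.
So the two sides agree for every real x for which both sides are defined.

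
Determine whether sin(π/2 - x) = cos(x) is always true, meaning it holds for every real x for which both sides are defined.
Yes, this is an identity.

Claim: sin(π/2 - x) = cos(x).
Reasoning: Use sin(u - v) = sin(u)cos(v) - cos(u)sin(v) with u = π/2, v = x: sin(π/2)cos(x) - cos(π/2)sin(x) = 1·cos(x) - 0·sin(x) = cos(x).
So the two sides agree for every real x for which both sides are defined.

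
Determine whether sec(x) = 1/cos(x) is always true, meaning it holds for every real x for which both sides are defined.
Claim: sec(x) = 1/cos(x).
Reasoning: sec(x) is by definition the reciprocal of cos(x), wherever cos(x) ≠ 0.
So the two sides agree for every real x for which both sides are defined.

Conclusion: Yes, this is an identity.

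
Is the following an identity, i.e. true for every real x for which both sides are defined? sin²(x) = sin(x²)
Claim: sin²(x) = sin(x²).
Test a specific point where both sides are defined: x = π/6.
LHS = sin²(x) ≈ 0.2500
RHS = sin(x²) ≈ 0.2707
Since 0.2500 ≠ 0.2707, the equation fails at this point, so it cannot hold for every real x for which both sides are defined.
sin²(x) means (sin x)², squaring the output; sin(x²) squares the input. These are different functions.

Conclusion: No, this is NOT an identity.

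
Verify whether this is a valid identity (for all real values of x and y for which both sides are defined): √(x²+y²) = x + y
No, this is NOT an identity.

Claim: √(x²+y²) = x + y.
Test a specific point where both sides are defined: x = -3, y = 3.
LHS = √(x²+y²) ≈ 4.2426
RHS = x + y ≈ 0.0000
Since 4.2426 ≠ 0.0000, the equation fails at this point, so it cannot hold for all real values of x and y for which both sides are defined.
(x+y)² = x² + 2xy + y², not x² + y², so the square root does not split this way.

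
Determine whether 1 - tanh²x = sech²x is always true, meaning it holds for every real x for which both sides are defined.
Yes, this is an identity.

Claim: 1 - tanh²x = sech²x.
Reasoning: Divide cosh²x - sinh²x = 1 through by cosh²x (never zero): 1 - tanh²x = 1/cosh²x = sech²x.
So the two sides agree for every real x for which both sides are defined.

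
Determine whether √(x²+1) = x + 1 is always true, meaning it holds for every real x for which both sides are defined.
Claim: √(x²+1) = x + 1.
Test a specific point where both sides are defined: x = -2.
LHS = √(x²+1) ≈ 2.2361
RHS = x + 1 ≈ -1.0000
Since 2.2361 ≠ -1.0000, the equation fails at this point, so it cannot hold for every real x for which both sides are defined.
(x+1)² = x² + 2x + 1 ≠ x² + 1 unless x = 0.

Conclusion: No, this is NOT an identity.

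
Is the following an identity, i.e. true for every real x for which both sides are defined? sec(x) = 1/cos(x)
Claim: sec(x) = 1/cos(x).
Reasoning: sec(x) is by definition the reciprocal of cos(x), wherever cos(x) ≠ 0.
So the two sides agree for every real x for which both sides are defined.

Conclusion: Yes, this is an identity.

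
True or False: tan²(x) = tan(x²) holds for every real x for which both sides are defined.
False.

Claim: tan²(x) = tan(x²).
Test a specific point where both sides are defined: x = π/4.
LHS = tan²(x) ≈ 1.0000
RHS = tan(x²) ≈ 0.7092
Since 1.0000 ≠ 0.7092, the equation fails at this point, so it cannot hold for every real x for which both sides are defined.
tan²(x) means (tan x)², squaring the output; tan(x²) squares the input. These are different functions.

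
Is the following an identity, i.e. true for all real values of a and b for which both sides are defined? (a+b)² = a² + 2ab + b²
Yes, this is an identity.

Claim: (a+b)² = a² + 2ab + b².
Reasoning: Expand: (a+b)² = (a+b)(a+b) = a·a + a·b + b·a + b·b = a² + 2ab + b².
So the two sides agree for all real values of a and b for which both sides are defined.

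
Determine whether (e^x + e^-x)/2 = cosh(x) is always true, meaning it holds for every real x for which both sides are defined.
Claim: (e^x + e^-x)/2 = cosh(x).
Reasoning: This is exactly the definition of the hyperbolic cosine: cosh(x) := (e^x + e^-x)/2.
So the two sides agree for every real x for which both sides are defined.

Conclusion: Yes, this is an identity.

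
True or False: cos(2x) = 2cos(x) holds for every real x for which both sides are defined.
False.

Claim: cos(2x) = 2cos(x).
Test a specific point where both sides are defined: x = 2π/3.
LHS = cos(2x) ≈ -0.5000
RHS = 2cos(x) ≈ -1.0000
Since -0.5000 ≠ -1.0000, the equation fails at this point, so it cannot hold for every real x for which both sides are defined.
The correct double-angle formula is cos(2x) = cos²x - sin²x.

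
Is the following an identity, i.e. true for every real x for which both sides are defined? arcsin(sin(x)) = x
Claim: arcsin(sin(x)) = x.
Test a specific point where both sides are defined: x = 3π/4.
LHS = arcsin(sin(x)) ≈ 0.7854
RHS = x ≈ 2.3562
Since 0.7854 ≠ 2.3562, the equation fails at this point, so it cannot hold for every real x for which both sides are defined.
arcsin only returns values in [-π/2, π/2], so arcsin(sin(x)) = x holds only for x in that interval, not for all real x.

Conclusion: No, this is NOT an identity.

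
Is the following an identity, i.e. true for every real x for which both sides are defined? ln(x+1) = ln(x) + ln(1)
No, this is NOT an identity.

Claim: ln(x+1) = ln(x) + ln(1).
Test a specific point where both sides are defined: x = 1/2.
LHS = ln(x+1) ≈ 0.4055
RHS = ln(x) + ln(1) ≈ -0.6931
Since 0.4055 ≠ -0.6931, the equation fails at this point, so it cannot hold for every real x for which both sides are defined.
ln(1) = 0, so the right side is just ln(x), which differs from ln(x+1).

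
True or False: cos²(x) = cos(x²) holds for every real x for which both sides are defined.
False.

Claim: cos²(x) = cos(x²).
Test a specific point where both sides are defined: x = 3π/4.
LHS = cos²(x) ≈ 0.5000
RHS = cos(x²) ≈ 0.7442
Since 0.5000 ≠ 0.7442, the equation fails at this point, so it cannot hold for every real x for which both sides are defined.
cos²(x) means (cos x)², squaring the output; cos(x²) squares the input. These are different functions.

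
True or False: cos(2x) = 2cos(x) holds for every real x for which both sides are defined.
False.

Claim: cos(2x) = 2cos(x).
Test a specific point where both sides are defined: x = 2π/3.
LHS = cos(2x) ≈ -0.5000
RHS = 2cos(x) ≈ -1.0000
Since -0.5000 ≠ -1.0000, the equation fails at this point, so it cannot hold for every real x for which both sides are defined.
The correct double-angle formula is cos(2x) = cos²x - sin²x.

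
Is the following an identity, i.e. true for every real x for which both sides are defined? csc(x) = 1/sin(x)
Yes, this is an identity.

Claim: csc(x) = 1/sin(x).
Reasoning: csc(x) is by definition the reciprocal of sin(x), wherever sin(x) ≠ 0.
So the two sides agree for every real x for which both sides are defined.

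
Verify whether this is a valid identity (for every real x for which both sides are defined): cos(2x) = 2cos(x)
No, this is NOT an identity.

Claim: cos(2x) = 2cos(x).
Test a specific point where both sides are defined: x = -π/2.
LHS = cos(2x) ≈ -1.0000
RHS = 2cos(x) ≈ 0.0000
Since -1.0000 ≠ 0.0000, the equation fails at this point, so it cannot hold for every real x for which both sides are defined.
The correct double-angle formula is cos(2x) = cos²x - sin²x.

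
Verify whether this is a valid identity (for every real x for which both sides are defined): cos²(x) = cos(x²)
No, this is NOT an identity.

Claim: cos²(x) = cos(x²).
Test a specific point where both sides are defined: x = 2π/3.
LHS = cos²(x) ≈ 0.2500
RHS = cos(x²) ≈ -0.3202
Since 0.2500 ≠ -0.3202, the equation fails at this point, so it cannot hold for every real x for which both sides are defined.
cos²(x) means (cos x)², squaring the output; cos(x²) squares the input. These are different functions.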